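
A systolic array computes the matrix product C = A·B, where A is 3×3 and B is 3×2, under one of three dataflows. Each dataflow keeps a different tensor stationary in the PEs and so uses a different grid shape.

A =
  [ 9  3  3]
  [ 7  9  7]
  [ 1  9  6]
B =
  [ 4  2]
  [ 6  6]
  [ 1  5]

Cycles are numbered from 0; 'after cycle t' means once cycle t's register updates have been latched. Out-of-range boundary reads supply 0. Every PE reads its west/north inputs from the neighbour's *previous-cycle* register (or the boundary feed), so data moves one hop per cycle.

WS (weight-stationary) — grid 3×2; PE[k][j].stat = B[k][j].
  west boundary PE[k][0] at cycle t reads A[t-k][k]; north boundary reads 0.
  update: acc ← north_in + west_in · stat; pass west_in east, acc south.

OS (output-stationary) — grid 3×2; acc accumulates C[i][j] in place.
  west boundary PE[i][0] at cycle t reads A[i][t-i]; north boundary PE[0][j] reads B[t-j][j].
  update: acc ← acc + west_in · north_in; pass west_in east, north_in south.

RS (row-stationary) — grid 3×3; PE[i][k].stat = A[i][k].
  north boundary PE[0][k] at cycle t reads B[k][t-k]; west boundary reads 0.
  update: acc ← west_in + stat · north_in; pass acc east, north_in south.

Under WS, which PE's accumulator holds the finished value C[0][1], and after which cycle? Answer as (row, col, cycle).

WS: C[0][1] accumulates in PE[2][1]:
  t=0 PE[2][1]: acc=0 h=0 v=0
  t=1 PE[2][1]: acc=0 h=0 v=0
  t=2 PE[2][1]: acc=0 h=0 v=0
  t=3 PE[2][1]: acc=51 h=3 v=51

(row, col, cycle) = (2, 1, 3)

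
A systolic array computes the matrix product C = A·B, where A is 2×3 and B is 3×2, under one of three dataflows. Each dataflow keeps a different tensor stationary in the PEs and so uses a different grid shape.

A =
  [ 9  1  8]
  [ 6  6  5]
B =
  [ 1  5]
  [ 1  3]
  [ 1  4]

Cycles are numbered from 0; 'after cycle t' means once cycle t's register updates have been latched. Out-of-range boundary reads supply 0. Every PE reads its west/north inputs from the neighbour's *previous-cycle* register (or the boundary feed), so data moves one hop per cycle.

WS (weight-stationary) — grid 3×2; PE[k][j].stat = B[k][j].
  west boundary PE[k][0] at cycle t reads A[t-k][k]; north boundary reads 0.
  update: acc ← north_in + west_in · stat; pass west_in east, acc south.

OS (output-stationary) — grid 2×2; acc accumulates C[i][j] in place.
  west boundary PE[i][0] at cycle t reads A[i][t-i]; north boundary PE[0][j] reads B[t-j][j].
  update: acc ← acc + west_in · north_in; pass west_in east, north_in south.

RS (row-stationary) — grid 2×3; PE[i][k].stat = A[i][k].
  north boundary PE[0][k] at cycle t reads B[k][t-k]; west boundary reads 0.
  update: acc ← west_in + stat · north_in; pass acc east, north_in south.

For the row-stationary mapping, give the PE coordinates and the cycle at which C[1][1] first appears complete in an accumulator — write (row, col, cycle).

RS: C[1][1] accumulates in PE[1][2]:
  [0] (1,2) acc=0 (h:0 v:0)
  [1] (1,2) acc=0 (h:0 v:0)
  [2] (1,2) acc=0 (h:0 v:0)
  [3] (1,2) acc=17 (h:17 v:1)
  [4] (1,2) acc=68 (h:68 v:4)

(row, col, cycle) = (1, 2, 4)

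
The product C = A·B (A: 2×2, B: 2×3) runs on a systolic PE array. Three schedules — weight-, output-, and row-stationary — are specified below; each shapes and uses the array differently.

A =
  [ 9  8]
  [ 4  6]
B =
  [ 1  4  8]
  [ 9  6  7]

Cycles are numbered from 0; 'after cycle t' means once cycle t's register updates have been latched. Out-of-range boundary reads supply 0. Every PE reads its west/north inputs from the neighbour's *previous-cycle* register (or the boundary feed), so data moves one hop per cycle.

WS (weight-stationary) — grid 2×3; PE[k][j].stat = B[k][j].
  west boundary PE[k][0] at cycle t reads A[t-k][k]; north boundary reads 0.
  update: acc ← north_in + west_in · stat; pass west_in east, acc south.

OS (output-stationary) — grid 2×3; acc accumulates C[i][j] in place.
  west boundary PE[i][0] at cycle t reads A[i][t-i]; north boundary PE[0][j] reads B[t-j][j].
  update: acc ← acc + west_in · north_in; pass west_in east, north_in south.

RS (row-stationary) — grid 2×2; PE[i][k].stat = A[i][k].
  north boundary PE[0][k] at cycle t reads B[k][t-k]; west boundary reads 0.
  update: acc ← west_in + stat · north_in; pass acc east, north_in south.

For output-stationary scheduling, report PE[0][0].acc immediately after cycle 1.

PE[0][0].acc = 81

OS (2×3). Following PE[0][0] plus its west/north inputs:
  0: (0,0).acc=9  regs=<9,1>
  1: (0,0).acc=81  regs=<8,9>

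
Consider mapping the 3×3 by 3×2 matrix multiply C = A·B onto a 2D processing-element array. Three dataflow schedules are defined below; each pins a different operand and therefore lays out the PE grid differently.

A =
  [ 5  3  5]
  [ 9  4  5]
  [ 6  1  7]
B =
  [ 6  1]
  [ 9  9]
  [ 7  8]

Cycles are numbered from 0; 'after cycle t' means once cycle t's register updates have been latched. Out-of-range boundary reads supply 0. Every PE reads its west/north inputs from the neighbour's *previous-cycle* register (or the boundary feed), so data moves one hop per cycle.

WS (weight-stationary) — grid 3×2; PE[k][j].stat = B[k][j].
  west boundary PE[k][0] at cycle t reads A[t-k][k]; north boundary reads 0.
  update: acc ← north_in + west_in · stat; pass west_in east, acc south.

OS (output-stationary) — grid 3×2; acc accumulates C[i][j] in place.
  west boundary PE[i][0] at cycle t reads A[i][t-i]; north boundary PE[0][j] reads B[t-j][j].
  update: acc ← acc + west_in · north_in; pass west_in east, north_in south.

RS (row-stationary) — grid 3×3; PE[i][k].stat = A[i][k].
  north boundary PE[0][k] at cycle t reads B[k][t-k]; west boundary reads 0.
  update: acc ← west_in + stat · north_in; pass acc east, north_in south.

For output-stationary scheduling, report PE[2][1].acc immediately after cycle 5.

PE[2][1].acc = 71

OS (3×2). Following PE[2][1] plus its west/north inputs:
  [0] (1,1) acc=0 (h:0 v:0)
  [0] (2,0) acc=0 (h:0 v:0)
  [0] (2,1) acc=0 (h:0 v:0)
  [1] (1,1) acc=0 (h:0 v:0)
  [1] (2,0) acc=0 (h:0 v:0)
  [1] (2,1) acc=0 (h:0 v:0)
  [2] (1,1) acc=9 (h:9 v:1)
  [2] (2,0) acc=36 (h:6 v:6)
  [2] (2,1) acc=0 (h:0 v:0)
  [3] (1,1) acc=45 (h:4 v:9)
  [3] (2,0) acc=45 (h:1 v:9)
  [3] (2,1) acc=6 (h:6 v:1)
  [4] (1,1) acc=85 (h:5 v:8)
  [4] (2,0) acc=94 (h:7 v:7)
  [4] (2,1) acc=15 (h:1 v:9)
  [5] (1,1) acc=85 (h:0 v:0)
  [5] (2,0) acc=94 (h:0 v:0)
  [5] (2,1) acc=71 (h:7 v:8)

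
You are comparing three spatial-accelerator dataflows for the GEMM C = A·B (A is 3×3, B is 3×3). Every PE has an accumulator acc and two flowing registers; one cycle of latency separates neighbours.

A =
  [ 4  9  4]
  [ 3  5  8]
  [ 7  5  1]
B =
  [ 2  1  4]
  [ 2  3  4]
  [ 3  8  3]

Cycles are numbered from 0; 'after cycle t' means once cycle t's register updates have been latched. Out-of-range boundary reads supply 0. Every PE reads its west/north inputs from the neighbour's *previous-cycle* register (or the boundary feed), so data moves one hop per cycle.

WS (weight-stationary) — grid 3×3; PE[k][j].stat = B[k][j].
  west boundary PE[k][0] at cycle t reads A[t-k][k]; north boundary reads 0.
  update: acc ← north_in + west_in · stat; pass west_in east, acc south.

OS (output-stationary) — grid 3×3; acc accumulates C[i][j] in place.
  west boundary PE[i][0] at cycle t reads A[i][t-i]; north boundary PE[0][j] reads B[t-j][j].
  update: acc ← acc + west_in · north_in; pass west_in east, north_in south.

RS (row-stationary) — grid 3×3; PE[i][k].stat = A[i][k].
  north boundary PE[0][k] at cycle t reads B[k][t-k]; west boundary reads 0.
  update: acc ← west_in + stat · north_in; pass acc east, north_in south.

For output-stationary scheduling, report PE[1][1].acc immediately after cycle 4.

Tracing OS — 3×3 array, target PE[1][1]:
  [0] (0,1) acc=0 (h:0 v:0)
  [0] (1,0) acc=0 (h:0 v:0)
  [0] (1,1) acc=0 (h:0 v:0)
  [1] (0,1) acc=4 (h:4 v:1)
  [1] (1,0) acc=6 (h:3 v:2)
  [1] (1,1) acc=0 (h:0 v:0)
  [2] (0,1) acc=31 (h:9 v:3)
  [2] (1,0) acc=16 (h:5 v:2)
  [2] (1,1) acc=3 (h:3 v:1)
  [3] (0,1) acc=63 (h:4 v:8)
  [3] (1,0) acc=40 (h:8 v:3)
  [3] (1,1) acc=18 (h:5 v:3)
  [4] (0,1) acc=63 (h:0 v:0)
  [4] (1,0) acc=40 (h:0 v:0)
  [4] (1,1) acc=82 (h:8 v:8)

PE[1][1].acc = 82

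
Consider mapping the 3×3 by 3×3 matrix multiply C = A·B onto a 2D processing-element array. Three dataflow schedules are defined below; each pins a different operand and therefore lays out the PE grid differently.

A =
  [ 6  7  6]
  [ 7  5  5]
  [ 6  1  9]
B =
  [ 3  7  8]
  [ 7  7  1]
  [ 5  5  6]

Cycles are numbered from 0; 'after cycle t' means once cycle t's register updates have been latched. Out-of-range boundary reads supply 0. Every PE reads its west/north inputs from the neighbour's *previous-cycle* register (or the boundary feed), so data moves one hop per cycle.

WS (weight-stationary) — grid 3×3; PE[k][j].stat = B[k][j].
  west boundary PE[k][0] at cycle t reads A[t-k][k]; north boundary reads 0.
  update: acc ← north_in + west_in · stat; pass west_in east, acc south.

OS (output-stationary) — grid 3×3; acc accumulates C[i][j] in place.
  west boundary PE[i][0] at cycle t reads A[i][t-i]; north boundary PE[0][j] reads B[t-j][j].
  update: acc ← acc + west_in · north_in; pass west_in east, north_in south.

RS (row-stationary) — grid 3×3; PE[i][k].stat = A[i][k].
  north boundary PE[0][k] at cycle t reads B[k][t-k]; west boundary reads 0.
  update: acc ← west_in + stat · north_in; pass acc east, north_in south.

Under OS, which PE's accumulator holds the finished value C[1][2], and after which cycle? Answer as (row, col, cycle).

(row, col, cycle) = (1, 2, 5)

OS: C[1][2] accumulates in PE[1][2]:
  t=0 PE[1][2]: acc=0 h=0 v=0
  t=1 PE[1][2]: acc=0 h=0 v=0
  t=2 PE[1][2]: acc=0 h=0 v=0
  t=3 PE[1][2]: acc=56 h=7 v=8
  t=4 PE[1][2]: acc=61 h=5 v=1
  t=5 PE[1][2]: acc=91 h=5 v=6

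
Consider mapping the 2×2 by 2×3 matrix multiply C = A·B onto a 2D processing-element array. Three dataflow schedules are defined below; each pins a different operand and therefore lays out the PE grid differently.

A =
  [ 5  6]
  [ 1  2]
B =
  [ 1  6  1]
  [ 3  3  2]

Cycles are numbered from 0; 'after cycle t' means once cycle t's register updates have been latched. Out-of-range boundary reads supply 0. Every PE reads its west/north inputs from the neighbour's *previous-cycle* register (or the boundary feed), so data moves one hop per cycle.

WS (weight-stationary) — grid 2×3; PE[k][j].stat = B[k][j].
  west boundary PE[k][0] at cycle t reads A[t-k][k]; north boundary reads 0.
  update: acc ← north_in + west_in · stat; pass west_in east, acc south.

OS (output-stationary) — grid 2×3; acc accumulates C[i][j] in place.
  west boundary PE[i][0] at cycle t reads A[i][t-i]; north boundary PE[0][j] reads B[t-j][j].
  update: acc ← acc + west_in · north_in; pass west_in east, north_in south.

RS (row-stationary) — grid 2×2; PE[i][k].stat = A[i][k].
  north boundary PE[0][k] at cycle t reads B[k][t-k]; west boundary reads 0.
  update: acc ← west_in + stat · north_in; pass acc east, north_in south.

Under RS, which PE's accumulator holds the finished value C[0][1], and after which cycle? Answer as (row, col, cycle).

(row, col, cycle) = (0, 1, 2)

Under RS, C[0][1] lands at PE[0][1]:
  @0  [0,1]  acc 0  |  →0  ↓0
  @1  [0,1]  acc 23  |  →23  ↓3
  @2  [0,1]  acc 48  |  →48  ↓3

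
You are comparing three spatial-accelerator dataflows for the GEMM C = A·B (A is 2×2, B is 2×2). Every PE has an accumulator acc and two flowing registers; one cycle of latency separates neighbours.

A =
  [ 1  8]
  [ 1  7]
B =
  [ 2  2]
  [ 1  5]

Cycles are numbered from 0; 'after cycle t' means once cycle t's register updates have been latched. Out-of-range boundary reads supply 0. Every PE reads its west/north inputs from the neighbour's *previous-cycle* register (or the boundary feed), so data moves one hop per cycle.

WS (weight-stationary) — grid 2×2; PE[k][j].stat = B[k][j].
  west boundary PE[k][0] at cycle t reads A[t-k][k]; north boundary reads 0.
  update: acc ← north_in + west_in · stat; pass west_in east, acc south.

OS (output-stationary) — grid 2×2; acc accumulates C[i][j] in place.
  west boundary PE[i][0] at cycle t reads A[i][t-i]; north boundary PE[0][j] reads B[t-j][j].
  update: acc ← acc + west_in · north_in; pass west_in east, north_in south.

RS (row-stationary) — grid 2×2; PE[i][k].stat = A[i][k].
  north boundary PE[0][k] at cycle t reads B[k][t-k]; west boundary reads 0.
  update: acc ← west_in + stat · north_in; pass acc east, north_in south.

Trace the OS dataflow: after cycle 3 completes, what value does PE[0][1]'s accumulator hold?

PE[0][1].acc = 42

Tracing OS — 2×2 array, target PE[0][1]:
  after 0 — PE[0][0] acc=2, pass-E 1, pass-S 2
  after 0 — PE[0][1] acc=0, pass-E 0, pass-S 0
  after 1 — PE[0][0] acc=10, pass-E 8, pass-S 1
  after 1 — PE[0][1] acc=2, pass-E 1, pass-S 2
  after 2 — PE[0][0] acc=10, pass-E 0, pass-S 0
  after 2 — PE[0][1] acc=42, pass-E 8, pass-S 5
  after 3 — PE[0][0] acc=10, pass-E 0, pass-S 0
  after 3 — PE[0][1] acc=42, pass-E 0, pass-S 0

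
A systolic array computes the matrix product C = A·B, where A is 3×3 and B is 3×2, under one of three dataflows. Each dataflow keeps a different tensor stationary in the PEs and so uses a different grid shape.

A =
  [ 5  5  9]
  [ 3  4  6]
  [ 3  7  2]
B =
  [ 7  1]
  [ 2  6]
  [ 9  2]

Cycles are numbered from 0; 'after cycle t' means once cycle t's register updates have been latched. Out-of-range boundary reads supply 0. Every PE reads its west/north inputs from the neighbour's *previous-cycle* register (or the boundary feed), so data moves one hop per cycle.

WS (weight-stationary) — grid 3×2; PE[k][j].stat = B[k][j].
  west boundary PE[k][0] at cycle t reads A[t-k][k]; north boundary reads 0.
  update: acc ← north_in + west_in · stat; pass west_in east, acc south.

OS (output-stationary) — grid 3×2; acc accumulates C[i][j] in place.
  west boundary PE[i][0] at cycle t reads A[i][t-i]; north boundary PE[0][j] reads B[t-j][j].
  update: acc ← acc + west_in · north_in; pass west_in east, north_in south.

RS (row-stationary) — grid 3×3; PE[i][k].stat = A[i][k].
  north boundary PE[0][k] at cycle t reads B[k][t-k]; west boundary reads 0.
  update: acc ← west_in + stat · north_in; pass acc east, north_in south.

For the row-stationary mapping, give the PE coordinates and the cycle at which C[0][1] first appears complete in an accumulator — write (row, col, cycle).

(row, col, cycle) = (0, 2, 3)

RS — PE[0][2] is where C[0][1] collects:
  @0  [0,2]  acc 0  |  →0  ↓0
  @1  [0,2]  acc 0  |  →0  ↓0
  @2  [0,2]  acc 126  |  →126  ↓9
  @3  [0,2]  acc 53  |  →53  ↓2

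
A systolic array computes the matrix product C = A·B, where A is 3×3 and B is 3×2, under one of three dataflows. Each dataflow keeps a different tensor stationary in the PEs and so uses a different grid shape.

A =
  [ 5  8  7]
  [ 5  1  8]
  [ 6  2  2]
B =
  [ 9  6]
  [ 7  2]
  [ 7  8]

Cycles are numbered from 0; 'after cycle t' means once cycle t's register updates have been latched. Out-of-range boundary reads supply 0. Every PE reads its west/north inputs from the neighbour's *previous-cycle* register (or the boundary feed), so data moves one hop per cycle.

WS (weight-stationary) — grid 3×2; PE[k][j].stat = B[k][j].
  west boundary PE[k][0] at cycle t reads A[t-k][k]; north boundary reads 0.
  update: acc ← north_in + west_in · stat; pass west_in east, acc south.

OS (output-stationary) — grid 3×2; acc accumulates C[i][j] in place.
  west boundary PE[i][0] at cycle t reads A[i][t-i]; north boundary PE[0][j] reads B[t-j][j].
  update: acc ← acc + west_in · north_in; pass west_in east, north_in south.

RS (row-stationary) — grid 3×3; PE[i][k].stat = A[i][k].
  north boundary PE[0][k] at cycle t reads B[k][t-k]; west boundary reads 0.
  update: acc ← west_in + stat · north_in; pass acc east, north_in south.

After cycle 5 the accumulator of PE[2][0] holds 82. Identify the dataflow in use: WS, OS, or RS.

— WS: 3×2; PE[2][0] trace:
  0: (2,0).acc=0  regs=<0,0>
  1: (2,0).acc=0  regs=<0,0>
  2: (2,0).acc=150  regs=<7,150>
  3: (2,0).acc=108  regs=<8,108>
  4: (2,0).acc=82  regs=<2,82>
  5: (2,0).acc=0  regs=<0,0>
— OS: 3×2; PE[2][0] trace:
  0: (2,0).acc=0  regs=<0,0>
  1: (2,0).acc=0  regs=<0,0>
  2: (2,0).acc=54  regs=<6,9>
  3: (2,0).acc=68  regs=<2,7>
  4: (2,0).acc=82  regs=<2,7>
  5: (2,0).acc=82  regs=<0,0>
— RS: 3×3; PE[2][0] trace:
  0: (2,0).acc=0  regs=<0,0>
  1: (2,0).acc=0  regs=<0,0>
  2: (2,0).acc=54  regs=<54,9>
  3: (2,0).acc=36  regs=<36,6>
  4: (2,0).acc=0  regs=<0,0>
  5: (2,0).acc=0  regs=<0,0>

dataflow = OS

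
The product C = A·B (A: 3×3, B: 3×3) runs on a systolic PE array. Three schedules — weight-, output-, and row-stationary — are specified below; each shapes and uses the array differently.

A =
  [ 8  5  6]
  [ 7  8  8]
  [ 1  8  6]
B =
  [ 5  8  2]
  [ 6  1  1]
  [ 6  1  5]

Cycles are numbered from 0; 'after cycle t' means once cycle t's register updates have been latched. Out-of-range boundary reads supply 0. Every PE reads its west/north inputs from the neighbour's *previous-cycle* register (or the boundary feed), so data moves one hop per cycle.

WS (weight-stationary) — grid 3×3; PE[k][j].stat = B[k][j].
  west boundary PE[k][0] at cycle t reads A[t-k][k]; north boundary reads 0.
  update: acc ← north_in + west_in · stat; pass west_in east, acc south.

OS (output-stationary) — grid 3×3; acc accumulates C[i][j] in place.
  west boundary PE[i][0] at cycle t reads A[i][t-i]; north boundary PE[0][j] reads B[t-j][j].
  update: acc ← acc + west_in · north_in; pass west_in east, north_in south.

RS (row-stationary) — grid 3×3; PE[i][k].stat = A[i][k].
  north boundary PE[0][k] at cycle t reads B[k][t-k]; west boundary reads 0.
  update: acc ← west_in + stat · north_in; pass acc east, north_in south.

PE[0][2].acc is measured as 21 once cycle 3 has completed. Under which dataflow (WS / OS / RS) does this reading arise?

dataflow = OS

WS [3×3] PE[0][2] across cycles:
  t=0 PE[0][2]: acc=0 h=0 v=0
  t=1 PE[0][2]: acc=0 h=0 v=0
  t=2 PE[0][2]: acc=16 h=8 v=16
  t=3 PE[0][2]: acc=14 h=7 v=14
OS [3×3] PE[0][2] across cycles:
  t=0 PE[0][2]: acc=0 h=0 v=0
  t=1 PE[0][2]: acc=0 h=0 v=0
  t=2 PE[0][2]: acc=16 h=8 v=2
  t=3 PE[0][2]: acc=21 h=5 v=1
RS [3×3] PE[0][2] across cycles:
  t=0 PE[0][2]: acc=0 h=0 v=0
  t=1 PE[0][2]: acc=0 h=0 v=0
  t=2 PE[0][2]: acc=106 h=106 v=6
  t=3 PE[0][2]: acc=75 h=75 v=1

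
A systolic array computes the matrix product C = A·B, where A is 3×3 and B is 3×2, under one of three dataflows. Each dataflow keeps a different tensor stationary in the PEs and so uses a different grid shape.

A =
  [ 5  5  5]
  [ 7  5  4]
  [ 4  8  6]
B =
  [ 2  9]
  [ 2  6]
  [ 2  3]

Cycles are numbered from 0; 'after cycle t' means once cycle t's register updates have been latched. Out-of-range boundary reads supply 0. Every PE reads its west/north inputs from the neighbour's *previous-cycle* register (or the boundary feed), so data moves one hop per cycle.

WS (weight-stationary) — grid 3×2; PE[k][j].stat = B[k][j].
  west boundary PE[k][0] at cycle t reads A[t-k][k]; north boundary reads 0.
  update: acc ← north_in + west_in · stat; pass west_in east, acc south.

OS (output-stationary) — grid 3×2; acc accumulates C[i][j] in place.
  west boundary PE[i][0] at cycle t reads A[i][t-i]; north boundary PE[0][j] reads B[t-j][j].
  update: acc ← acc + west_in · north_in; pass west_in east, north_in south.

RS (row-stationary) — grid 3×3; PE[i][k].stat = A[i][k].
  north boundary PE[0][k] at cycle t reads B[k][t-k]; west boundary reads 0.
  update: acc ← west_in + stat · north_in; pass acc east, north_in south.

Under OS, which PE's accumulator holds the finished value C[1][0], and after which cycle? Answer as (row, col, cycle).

(row, col, cycle) = (1, 0, 3)

Under OS, C[1][0] lands at PE[1][0]:
  c0 r1c0: 0 / 0 / 0
  c1 r1c0: 14 / 7 / 2
  c2 r1c0: 24 / 5 / 2
  c3 r1c0: 32 / 4 / 2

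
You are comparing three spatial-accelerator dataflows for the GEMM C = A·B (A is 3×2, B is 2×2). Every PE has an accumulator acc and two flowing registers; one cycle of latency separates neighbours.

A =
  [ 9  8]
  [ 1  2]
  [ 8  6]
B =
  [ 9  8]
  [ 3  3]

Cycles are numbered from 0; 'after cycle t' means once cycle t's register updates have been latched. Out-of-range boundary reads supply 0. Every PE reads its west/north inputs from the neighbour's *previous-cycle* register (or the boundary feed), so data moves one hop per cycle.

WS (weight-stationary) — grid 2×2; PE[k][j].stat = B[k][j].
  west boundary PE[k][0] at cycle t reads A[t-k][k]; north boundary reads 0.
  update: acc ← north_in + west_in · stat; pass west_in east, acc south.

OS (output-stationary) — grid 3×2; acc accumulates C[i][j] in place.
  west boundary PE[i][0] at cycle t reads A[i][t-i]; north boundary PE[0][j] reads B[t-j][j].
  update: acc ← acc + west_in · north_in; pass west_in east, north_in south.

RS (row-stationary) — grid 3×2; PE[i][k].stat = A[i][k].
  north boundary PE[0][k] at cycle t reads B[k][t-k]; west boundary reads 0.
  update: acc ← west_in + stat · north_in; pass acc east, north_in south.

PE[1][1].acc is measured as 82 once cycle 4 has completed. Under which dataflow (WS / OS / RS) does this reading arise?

dataflow = WS

— WS: 2×2; PE[1][1] trace:
  [0] (1,1) acc=0 (h:0 v:0)
  [1] (1,1) acc=0 (h:0 v:0)
  [2] (1,1) acc=96 (h:8 v:96)
  [3] (1,1) acc=14 (h:2 v:14)
  [4] (1,1) acc=82 (h:6 v:82)
— OS: 3×2; PE[1][1] trace:
  [0] (1,1) acc=0 (h:0 v:0)
  [1] (1,1) acc=0 (h:0 v:0)
  [2] (1,1) acc=8 (h:1 v:8)
  [3] (1,1) acc=14 (h:2 v:3)
  [4] (1,1) acc=14 (h:0 v:0)
— RS: 3×2; PE[1][1] trace:
  [0] (1,1) acc=0 (h:0 v:0)
  [1] (1,1) acc=0 (h:0 v:0)
  [2] (1,1) acc=15 (h:15 v:3)
  [3] (1,1) acc=14 (h:14 v:3)
  [4] (1,1) acc=0 (h:0 v:0)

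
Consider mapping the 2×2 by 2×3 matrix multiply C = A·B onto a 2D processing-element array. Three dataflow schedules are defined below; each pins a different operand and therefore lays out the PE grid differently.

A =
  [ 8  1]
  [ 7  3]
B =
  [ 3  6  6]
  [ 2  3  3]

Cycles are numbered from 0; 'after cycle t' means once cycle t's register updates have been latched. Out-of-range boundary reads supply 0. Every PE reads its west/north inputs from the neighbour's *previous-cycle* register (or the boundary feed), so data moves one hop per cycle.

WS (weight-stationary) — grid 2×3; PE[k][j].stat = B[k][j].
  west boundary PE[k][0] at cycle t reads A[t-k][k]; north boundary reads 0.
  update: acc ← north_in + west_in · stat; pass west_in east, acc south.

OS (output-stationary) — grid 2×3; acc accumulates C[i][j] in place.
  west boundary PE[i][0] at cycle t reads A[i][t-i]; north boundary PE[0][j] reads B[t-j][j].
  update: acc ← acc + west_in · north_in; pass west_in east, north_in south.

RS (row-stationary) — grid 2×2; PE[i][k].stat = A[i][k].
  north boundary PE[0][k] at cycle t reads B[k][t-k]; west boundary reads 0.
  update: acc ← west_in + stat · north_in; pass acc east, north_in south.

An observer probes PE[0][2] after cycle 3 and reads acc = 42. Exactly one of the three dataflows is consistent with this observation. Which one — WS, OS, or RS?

— WS: 2×3; PE[0][2] trace:
  c0 r0c2: 0 / 0 / 0
  c1 r0c2: 0 / 0 / 0
  c2 r0c2: 48 / 8 / 48
  c3 r0c2: 42 / 7 / 42
— OS: 2×3; PE[0][2] trace:
  c0 r0c2: 0 / 0 / 0
  c1 r0c2: 0 / 0 / 0
  c2 r0c2: 48 / 8 / 6
  c3 r0c2: 51 / 1 / 3
RS (2×2): PE[0][2] does not exist.

dataflow = WS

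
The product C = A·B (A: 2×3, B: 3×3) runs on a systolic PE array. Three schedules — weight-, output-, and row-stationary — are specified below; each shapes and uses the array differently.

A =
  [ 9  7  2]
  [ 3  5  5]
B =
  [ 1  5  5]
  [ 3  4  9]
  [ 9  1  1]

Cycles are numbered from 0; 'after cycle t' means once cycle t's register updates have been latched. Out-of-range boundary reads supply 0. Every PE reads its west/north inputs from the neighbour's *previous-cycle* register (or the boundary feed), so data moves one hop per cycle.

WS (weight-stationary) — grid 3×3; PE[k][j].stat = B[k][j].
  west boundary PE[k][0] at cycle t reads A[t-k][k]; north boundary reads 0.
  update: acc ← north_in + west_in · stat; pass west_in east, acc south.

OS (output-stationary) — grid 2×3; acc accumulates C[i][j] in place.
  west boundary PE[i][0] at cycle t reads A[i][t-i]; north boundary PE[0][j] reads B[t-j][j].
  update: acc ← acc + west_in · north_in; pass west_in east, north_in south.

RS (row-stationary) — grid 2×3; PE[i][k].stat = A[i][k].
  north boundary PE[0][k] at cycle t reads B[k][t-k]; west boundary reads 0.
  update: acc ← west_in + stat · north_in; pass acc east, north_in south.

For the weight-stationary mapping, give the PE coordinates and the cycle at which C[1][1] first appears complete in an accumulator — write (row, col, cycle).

(row, col, cycle) = (2, 1, 4)

Under WS, C[1][1] lands at PE[2][1]:
  cycle 0: PE[2][1] → acc 0, east 0, south 0
  cycle 1: PE[2][1] → acc 0, east 0, south 0
  cycle 2: PE[2][1] → acc 0, east 0, south 0
  cycle 3: PE[2][1] → acc 75, east 2, south 75
  cycle 4: PE[2][1] → acc 40, east 5, south 40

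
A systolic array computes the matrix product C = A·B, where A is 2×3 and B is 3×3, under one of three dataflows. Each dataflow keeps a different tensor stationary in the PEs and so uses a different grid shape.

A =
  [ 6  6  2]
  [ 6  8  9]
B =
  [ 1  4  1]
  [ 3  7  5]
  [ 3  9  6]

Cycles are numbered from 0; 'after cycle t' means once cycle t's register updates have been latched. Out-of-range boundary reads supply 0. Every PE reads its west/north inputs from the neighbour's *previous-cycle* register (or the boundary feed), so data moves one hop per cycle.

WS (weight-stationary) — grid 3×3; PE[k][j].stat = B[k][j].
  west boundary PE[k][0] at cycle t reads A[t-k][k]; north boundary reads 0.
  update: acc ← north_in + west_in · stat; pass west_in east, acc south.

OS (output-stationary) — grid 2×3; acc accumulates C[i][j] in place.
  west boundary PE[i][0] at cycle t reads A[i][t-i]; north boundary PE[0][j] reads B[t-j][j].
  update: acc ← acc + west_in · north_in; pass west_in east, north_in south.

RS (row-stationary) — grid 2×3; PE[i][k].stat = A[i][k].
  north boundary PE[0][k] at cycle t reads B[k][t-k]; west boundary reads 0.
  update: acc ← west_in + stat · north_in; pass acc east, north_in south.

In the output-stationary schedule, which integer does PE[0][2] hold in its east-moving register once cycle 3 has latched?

register = 6

OS (2×3). Following PE[0][2] plus its west/north inputs:
  cycle 0: PE[0][1] → acc 0, east 0, south 0
  cycle 0: PE[0][2] → acc 0, east 0, south 0
  cycle 1: PE[0][1] → acc 24, east 6, south 4
  cycle 1: PE[0][2] → acc 0, east 0, south 0
  cycle 2: PE[0][1] → acc 66, east 6, south 7
  cycle 2: PE[0][2] → acc 6, east 6, south 1
  cycle 3: PE[0][1] → acc 84, east 2, south 9
  cycle 3: PE[0][2] → acc 36, east 6, south 5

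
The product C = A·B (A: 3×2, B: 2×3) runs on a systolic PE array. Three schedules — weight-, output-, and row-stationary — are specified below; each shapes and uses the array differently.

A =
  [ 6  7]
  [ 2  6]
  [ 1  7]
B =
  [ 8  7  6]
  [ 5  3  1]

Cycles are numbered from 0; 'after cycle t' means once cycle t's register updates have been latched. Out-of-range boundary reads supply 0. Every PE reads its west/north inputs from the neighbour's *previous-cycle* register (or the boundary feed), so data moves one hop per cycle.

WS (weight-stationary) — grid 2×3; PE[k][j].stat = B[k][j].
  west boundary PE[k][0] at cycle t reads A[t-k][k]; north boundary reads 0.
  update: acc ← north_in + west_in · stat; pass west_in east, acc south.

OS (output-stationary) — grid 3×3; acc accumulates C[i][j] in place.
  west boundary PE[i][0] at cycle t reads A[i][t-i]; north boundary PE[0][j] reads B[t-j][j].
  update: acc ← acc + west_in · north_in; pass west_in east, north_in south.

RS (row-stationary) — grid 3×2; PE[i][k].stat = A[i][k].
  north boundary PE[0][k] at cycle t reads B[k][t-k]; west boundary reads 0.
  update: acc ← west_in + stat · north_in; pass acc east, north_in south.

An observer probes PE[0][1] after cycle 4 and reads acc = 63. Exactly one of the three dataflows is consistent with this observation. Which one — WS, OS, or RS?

WS (2×3 grid), PE[0][1]:
  t=0 PE[0][1]: acc=0 h=0 v=0
  t=1 PE[0][1]: acc=42 h=6 v=42
  t=2 PE[0][1]: acc=14 h=2 v=14
  t=3 PE[0][1]: acc=7 h=1 v=7
  t=4 PE[0][1]: acc=0 h=0 v=0
OS (3×3 grid), PE[0][1]:
  t=0 PE[0][1]: acc=0 h=0 v=0
  t=1 PE[0][1]: acc=42 h=6 v=7
  t=2 PE[0][1]: acc=63 h=7 v=3
  t=3 PE[0][1]: acc=63 h=0 v=0
  t=4 PE[0][1]: acc=63 h=0 v=0
RS (3×2 grid), PE[0][1]:
  t=0 PE[0][1]: acc=0 h=0 v=0
  t=1 PE[0][1]: acc=83 h=83 v=5
  t=2 PE[0][1]: acc=63 h=63 v=3
  t=3 PE[0][1]: acc=43 h=43 v=1
  t=4 PE[0][1]: acc=0 h=0 v=0

dataflow = OS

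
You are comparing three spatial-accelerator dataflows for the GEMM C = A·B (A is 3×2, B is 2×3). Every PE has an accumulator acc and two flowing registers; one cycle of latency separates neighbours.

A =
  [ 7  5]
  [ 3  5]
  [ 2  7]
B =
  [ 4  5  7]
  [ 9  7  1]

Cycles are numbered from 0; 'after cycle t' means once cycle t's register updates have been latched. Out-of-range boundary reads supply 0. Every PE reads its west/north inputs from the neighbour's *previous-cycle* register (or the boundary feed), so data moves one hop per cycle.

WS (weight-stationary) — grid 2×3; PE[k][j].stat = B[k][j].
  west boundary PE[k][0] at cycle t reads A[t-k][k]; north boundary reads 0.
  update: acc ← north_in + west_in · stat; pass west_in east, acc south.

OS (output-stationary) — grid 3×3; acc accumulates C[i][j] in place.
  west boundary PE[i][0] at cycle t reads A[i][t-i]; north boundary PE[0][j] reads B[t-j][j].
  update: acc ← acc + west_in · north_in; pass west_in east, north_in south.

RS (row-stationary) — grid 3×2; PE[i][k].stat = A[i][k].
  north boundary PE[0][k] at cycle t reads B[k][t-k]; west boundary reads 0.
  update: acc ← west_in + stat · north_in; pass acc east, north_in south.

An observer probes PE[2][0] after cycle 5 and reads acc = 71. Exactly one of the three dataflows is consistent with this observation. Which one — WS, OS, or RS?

dataflow = OS

WS: PE[2][0] is outside its 2×3 grid.
— OS: 3×3; PE[2][0] trace:
  @0  [2,0]  acc 0  |  →0  ↓0
  @1  [2,0]  acc 0  |  →0  ↓0
  @2  [2,0]  acc 8  |  →2  ↓4
  @3  [2,0]  acc 71  |  →7  ↓9
  @4  [2,0]  acc 71  |  →0  ↓0
  @5  [2,0]  acc 71  |  →0  ↓0
— RS: 3×2; PE[2][0] trace:
  @0  [2,0]  acc 0  |  →0  ↓0
  @1  [2,0]  acc 0  |  →0  ↓0
  @2  [2,0]  acc 8  |  →8  ↓4
  @3  [2,0]  acc 10  |  →10  ↓5
  @4  [2,0]  acc 14  |  →14  ↓7
  @5  [2,0]  acc 0  |  →0  ↓0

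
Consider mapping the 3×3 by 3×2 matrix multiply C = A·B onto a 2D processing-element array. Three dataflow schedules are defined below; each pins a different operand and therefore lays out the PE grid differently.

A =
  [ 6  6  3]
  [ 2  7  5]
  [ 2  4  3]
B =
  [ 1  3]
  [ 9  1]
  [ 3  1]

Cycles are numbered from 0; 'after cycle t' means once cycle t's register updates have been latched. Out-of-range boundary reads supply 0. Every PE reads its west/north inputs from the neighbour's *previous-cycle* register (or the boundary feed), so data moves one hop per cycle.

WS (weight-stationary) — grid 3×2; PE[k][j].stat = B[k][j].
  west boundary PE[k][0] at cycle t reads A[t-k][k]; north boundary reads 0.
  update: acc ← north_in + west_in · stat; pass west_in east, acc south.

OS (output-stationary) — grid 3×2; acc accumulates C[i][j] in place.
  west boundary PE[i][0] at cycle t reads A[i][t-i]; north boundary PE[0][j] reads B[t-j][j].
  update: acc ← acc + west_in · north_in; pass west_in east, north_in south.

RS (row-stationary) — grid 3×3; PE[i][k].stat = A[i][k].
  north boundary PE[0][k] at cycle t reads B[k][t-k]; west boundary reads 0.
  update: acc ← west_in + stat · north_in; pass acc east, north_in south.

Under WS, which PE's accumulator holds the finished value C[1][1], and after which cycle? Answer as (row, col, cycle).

(row, col, cycle) = (2, 1, 4)

WS — PE[2][1] is where C[1][1] collects:
  c0 r2c1: 0 / 0 / 0
  c1 r2c1: 0 / 0 / 0
  c2 r2c1: 0 / 0 / 0
  c3 r2c1: 27 / 3 / 27
  c4 r2c1: 18 / 5 / 18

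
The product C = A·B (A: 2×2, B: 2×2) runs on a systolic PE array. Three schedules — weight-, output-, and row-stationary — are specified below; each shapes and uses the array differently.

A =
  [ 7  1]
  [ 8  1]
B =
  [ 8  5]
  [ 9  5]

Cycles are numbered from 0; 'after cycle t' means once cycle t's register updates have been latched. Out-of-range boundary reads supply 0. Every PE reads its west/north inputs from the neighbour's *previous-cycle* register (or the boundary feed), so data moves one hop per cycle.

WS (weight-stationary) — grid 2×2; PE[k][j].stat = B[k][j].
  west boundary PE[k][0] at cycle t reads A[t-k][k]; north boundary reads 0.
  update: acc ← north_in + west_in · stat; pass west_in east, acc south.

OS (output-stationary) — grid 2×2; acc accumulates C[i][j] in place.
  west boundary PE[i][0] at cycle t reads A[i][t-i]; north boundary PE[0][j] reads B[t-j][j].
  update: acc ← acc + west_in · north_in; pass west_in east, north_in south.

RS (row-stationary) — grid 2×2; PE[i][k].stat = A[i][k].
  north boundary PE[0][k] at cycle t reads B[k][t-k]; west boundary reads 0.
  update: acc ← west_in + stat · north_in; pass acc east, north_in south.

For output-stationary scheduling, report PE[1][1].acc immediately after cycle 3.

OS on a 2×2 grid — tracing PE[1][1] and its feeders:
  [0] (0,1) acc=0 (h:0 v:0)
  [0] (1,0) acc=0 (h:0 v:0)
  [0] (1,1) acc=0 (h:0 v:0)
  [1] (0,1) acc=35 (h:7 v:5)
  [1] (1,0) acc=64 (h:8 v:8)
  [1] (1,1) acc=0 (h:0 v:0)
  [2] (0,1) acc=40 (h:1 v:5)
  [2] (1,0) acc=73 (h:1 v:9)
  [2] (1,1) acc=40 (h:8 v:5)
  [3] (0,1) acc=40 (h:0 v:0)
  [3] (1,0) acc=73 (h:0 v:0)
  [3] (1,1) acc=45 (h:1 v:5)

PE[1][1].acc = 45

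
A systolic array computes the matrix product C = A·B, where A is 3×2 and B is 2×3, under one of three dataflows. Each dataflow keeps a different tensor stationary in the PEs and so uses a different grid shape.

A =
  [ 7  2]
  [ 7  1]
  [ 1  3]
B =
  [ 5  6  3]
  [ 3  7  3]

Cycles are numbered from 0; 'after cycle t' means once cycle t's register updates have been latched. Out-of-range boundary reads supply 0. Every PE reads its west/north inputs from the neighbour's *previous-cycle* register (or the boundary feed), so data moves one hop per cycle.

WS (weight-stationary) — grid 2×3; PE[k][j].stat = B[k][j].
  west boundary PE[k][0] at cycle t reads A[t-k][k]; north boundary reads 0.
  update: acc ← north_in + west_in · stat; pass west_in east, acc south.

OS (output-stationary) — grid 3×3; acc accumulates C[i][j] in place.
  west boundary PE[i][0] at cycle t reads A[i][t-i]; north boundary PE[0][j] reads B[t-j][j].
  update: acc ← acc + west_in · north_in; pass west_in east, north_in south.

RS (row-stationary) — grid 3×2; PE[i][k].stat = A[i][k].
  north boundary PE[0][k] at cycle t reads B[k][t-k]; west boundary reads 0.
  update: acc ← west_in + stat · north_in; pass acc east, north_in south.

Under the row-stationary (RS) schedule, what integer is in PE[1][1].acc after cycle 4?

PE[1][1].acc = 24

Tracing RS — 3×2 array, target PE[1][1]:
  @0  [0,1]  acc 0  |  →0  ↓0
  @0  [1,0]  acc 0  |  →0  ↓0
  @0  [1,1]  acc 0  |  →0  ↓0
  @1  [0,1]  acc 41  |  →41  ↓3
  @1  [1,0]  acc 35  |  →35  ↓5
  @1  [1,1]  acc 0  |  →0  ↓0
  @2  [0,1]  acc 56  |  →56  ↓7
  @2  [1,0]  acc 42  |  →42  ↓6
  @2  [1,1]  acc 38  |  →38  ↓3
  @3  [0,1]  acc 27  |  →27  ↓3
  @3  [1,0]  acc 21  |  →21  ↓3
  @3  [1,1]  acc 49  |  →49  ↓7
  @4  [0,1]  acc 0  |  →0  ↓0
  @4  [1,0]  acc 0  |  →0  ↓0
  @4  [1,1]  acc 24  |  →24  ↓3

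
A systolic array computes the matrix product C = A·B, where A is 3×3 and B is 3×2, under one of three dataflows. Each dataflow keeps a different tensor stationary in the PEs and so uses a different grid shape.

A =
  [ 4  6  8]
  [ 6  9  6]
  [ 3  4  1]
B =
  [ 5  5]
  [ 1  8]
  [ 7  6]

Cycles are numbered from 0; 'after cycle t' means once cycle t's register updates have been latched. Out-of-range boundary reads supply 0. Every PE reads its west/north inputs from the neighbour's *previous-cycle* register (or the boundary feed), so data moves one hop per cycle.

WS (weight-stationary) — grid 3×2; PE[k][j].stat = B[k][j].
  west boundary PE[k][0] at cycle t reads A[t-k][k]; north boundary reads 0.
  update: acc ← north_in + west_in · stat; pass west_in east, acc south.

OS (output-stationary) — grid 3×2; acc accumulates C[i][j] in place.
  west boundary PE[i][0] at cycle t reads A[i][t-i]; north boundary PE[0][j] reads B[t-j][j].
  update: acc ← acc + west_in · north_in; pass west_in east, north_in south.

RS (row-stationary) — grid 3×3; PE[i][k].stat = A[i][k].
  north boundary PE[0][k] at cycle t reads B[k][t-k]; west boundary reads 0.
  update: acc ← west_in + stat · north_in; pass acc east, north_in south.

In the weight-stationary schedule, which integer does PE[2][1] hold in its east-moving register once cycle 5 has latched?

Tracing WS — 3×2 array, target PE[2][1]:
  0: (1,1).acc=0  regs=<0,0>
  0: (2,0).acc=0  regs=<0,0>
  0: (2,1).acc=0  regs=<0,0>
  1: (1,1).acc=0  regs=<0,0>
  1: (2,0).acc=0  regs=<0,0>
  1: (2,1).acc=0  regs=<0,0>
  2: (1,1).acc=68  regs=<6,68>
  2: (2,0).acc=82  regs=<8,82>
  2: (2,1).acc=0  regs=<0,0>
  3: (1,1).acc=102  regs=<9,102>
  3: (2,0).acc=81  regs=<6,81>
  3: (2,1).acc=116  regs=<8,116>
  4: (1,1).acc=47  regs=<4,47>
  4: (2,0).acc=26  regs=<1,26>
  4: (2,1).acc=138  regs=<6,138>
  5: (1,1).acc=0  regs=<0,0>
  5: (2,0).acc=0  regs=<0,0>
  5: (2,1).acc=53  regs=<1,53>

register = 1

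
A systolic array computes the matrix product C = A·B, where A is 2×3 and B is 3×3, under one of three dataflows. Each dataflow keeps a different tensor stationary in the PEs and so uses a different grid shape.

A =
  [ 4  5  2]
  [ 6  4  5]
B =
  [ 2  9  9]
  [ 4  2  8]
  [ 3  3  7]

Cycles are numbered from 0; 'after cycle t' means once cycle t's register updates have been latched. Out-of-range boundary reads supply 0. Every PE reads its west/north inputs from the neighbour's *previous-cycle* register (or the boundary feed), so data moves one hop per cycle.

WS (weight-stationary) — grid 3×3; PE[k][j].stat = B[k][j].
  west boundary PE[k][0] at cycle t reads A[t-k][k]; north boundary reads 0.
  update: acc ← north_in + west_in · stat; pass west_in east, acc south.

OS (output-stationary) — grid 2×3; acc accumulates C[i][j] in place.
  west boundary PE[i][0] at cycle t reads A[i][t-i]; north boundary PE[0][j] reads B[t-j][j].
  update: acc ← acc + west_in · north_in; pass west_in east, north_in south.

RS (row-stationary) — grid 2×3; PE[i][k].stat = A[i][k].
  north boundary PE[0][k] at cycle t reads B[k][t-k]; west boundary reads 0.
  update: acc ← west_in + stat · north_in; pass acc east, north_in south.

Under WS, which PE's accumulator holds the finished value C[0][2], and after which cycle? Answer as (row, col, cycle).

(row, col, cycle) = (2, 2, 4)

WS: C[0][2] accumulates in PE[2][2]:
  @0  [2,2]  acc 0  |  →0  ↓0
  @1  [2,2]  acc 0  |  →0  ↓0
  @2  [2,2]  acc 0  |  →0  ↓0
  @3  [2,2]  acc 0  |  →0  ↓0
  @4  [2,2]  acc 90  |  →2  ↓90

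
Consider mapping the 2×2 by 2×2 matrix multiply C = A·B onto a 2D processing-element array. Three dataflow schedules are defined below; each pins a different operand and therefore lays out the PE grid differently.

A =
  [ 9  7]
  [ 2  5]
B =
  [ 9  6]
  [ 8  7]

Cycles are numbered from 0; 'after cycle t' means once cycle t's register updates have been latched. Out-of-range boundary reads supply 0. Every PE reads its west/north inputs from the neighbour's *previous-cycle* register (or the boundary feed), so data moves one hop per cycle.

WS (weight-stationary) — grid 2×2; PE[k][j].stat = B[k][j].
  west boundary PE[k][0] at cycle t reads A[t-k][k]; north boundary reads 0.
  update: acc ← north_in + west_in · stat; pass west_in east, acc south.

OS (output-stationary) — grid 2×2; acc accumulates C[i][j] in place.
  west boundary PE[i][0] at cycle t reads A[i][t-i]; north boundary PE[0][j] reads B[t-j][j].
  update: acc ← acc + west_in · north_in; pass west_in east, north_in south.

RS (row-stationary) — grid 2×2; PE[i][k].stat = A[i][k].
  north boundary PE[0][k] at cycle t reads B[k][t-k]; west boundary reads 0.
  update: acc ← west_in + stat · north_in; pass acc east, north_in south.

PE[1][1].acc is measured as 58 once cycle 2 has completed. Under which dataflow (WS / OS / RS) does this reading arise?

WS (2×2 grid), PE[1][1]:
  c0 r1c1: 0 / 0 / 0
  c1 r1c1: 0 / 0 / 0
  c2 r1c1: 103 / 7 / 103
OS (2×2 grid), PE[1][1]:
  c0 r1c1: 0 / 0 / 0
  c1 r1c1: 0 / 0 / 0
  c2 r1c1: 12 / 2 / 6
RS (2×2 grid), PE[1][1]:
  c0 r1c1: 0 / 0 / 0
  c1 r1c1: 0 / 0 / 0
  c2 r1c1: 58 / 58 / 8

dataflow = RS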